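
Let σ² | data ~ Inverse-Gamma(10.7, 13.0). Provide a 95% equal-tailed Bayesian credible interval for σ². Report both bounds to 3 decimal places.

[0.722, 2.462]

Inverse-Gamma(10.7, 13.0) quantiles: F⁻¹(0.025) and F⁻¹(0.975).
Equivalently, 1/σ² ~ Gamma(10.7, rate = 13.0); invert its 0.975 and 0.025 quantiles.
Posterior mean ≈ 1.340, SD ≈ 0.454; a Normal approximation gives roughly [0.450, 2.231].
Exact: lower = 0.722; upper = 2.462.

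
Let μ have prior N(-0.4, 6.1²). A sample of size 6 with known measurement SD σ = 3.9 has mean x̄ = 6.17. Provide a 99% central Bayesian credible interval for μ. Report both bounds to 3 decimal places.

[1.783, 9.719]

Posterior precision = 1/6.1² + 6/3.9² = 0.0269 + 0.3945 = 0.4214, so posterior SD = 1.5406.
Posterior mean = (-0.4/6.1² + 6·6.17/3.9²) / 0.4214 = 5.7510.
Interval: 5.7510 ± 2.576 × 1.5406 → [1.783, 9.719].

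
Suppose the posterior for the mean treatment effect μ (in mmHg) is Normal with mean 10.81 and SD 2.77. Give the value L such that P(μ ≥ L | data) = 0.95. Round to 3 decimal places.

6.254

Need L with P(μ ≥ L) = 0.95: L = 10.81 − z_{0.05}·2.77.
z = 1.645; L = 10.81 − 1.645 × 2.77 = 6.254.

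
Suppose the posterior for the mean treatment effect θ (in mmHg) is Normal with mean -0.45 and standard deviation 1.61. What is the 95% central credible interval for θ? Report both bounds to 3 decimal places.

[-3.606, 2.706]

The posterior is symmetric, so the 95% equal-tailed interval is θ = -0.45 ± z·1.61 with z = 1.960.
Half-width: 1.960 × 1.61 = 3.156.
-0.45 − 3.156 = -3.606; -0.45 + 3.156 = 2.706.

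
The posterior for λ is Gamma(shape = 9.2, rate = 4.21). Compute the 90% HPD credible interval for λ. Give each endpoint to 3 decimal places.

The posterior is unimodal and skewed, so the HPD interval has equal density at both endpoints and is the shortest 90% interval.
Solving f(1.025) = f(3.306) with F(3.306) − F(1.025) = 0.90 gives [1.025, 3.306].
For comparison, the equal-tailed interval is [1.150, 3.489]; the HPD is narrower and shifted toward the mode.

[1.025, 3.306]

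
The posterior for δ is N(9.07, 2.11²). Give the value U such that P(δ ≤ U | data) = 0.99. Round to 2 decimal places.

13.98

Need U with P(δ ≤ U) = 0.99: U = 9.07 + z_{0.01}·2.11.
z = 2.326; U = 9.07 + 2.326 × 2.11 = 13.98.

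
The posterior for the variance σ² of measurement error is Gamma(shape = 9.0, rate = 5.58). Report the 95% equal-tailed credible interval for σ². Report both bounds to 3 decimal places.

Posterior: Gamma(shape 9.0, rate 5.58).
Equal-tailed 95% interval: Gamma(9.0, 5.58) quantiles at 0.025 and 0.975.
Posterior mean ≈ 1.613, SD ≈ 0.538; a Normal approximation gives roughly [0.559, 2.667].
Exact: lower = 0.738; upper = 2.825.

[0.738, 2.825]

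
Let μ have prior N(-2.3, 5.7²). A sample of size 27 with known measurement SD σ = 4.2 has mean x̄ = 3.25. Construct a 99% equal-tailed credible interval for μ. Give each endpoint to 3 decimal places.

Posterior precision = 1/5.7² + 27/4.2² = 0.0308 + 1.5306 = 1.5614, so posterior SD = 0.8003.
Posterior mean = (-2.3/5.7² + 27·3.25/4.2²) / 1.5614 = 3.1406.
Interval: 3.1406 ± 2.576 × 0.8003 → [1.079, 5.202].

[1.079, 5.202]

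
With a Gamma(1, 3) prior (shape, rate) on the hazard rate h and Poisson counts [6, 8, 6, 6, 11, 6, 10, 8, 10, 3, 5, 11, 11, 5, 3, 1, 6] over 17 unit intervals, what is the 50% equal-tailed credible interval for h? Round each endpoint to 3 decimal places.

[5.477, 6.205]

Posterior: Gamma(1+116, 3+17) = Gamma(117, 20) (shape, rate).
Equal-tailed 50% interval: Gamma(117, 20) quantiles at 0.25 and 0.75.
Posterior mean ≈ 5.850, SD ≈ 0.541; a Normal approximation gives roughly [5.485, 6.215].
Exact: lower = 5.477; upper = 6.205.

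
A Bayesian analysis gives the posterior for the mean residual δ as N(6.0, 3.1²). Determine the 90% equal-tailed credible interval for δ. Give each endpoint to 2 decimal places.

[0.90, 11.10]

The posterior is symmetric, so the 90% equal-tailed interval is δ = 6.0 ± z·3.1 with z = 1.645.
Half-width: 1.645 × 3.1 = 5.10.
6.0 − 5.10 = 0.90; 6.0 + 5.10 = 11.10.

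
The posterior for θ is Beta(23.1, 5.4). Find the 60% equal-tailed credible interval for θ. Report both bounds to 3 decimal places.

[0.752, 0.873]

Posterior: Beta(23.1, 5.4).
Equal-tailed 60% interval: the 0.2 and 0.8 quantiles of Beta(23.1, 5.4).
Posterior mean ≈ 0.811, SD ≈ 0.072; a Normal approximation gives roughly [0.750, 0.871].
Exact: F⁻¹(0.2) = 0.752; F⁻¹(0.8) = 0.873.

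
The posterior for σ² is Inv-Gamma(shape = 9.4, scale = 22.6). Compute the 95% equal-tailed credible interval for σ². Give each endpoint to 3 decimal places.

Inverse-Gamma(9.4, 22.6) quantiles: F⁻¹(0.025) and F⁻¹(0.975).
Equivalently, 1/σ² ~ Gamma(9.4, rate = 22.6); invert its 0.975 and 0.025 quantiles.
Posterior mean ≈ 2.690, SD ≈ 0.989; a Normal approximation gives roughly [0.752, 4.629].
Exact: lower = 1.387; upper = 5.154.

[1.387, 5.154]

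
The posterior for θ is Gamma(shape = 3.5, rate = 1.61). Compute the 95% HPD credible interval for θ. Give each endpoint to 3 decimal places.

The posterior is unimodal and skewed, so the HPD interval has equal density at both endpoints and is the shortest 95% interval.
Solving f(0.307) = f(4.462) with F(4.462) − F(0.307) = 0.95 gives [0.307, 4.462].
For comparison, the equal-tailed interval is [0.525, 4.973]; the HPD is narrower and shifted toward the mode.

[0.307, 4.462]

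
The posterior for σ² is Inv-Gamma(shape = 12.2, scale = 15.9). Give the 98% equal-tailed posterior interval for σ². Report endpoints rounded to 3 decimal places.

Inverse-Gamma(12.2, 15.9) quantiles: F⁻¹(0.01) and F⁻¹(0.99).
Equivalently, 1/σ² ~ Gamma(12.2, rate = 15.9); invert its 0.99 and 0.01 quantiles.
Posterior mean ≈ 1.420, SD ≈ 0.445; a Normal approximation gives roughly [0.386, 2.454].
Exact: lower = 0.731; upper = 2.859.

[0.731, 2.859]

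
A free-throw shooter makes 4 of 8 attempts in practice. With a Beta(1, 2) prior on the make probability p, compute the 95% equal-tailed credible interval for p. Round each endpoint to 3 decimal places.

Posterior: Beta(1+4, 2+4) = Beta(5, 6).
Equal-tailed 95% interval: the 0.025 and 0.975 quantiles of Beta(5, 6).
Posterior mean ≈ 0.455, SD ≈ 0.144; a Normal approximation gives roughly [0.173, 0.736].
Exact: F⁻¹(0.025) = 0.187; F⁻¹(0.975) = 0.738.

[0.187, 0.738]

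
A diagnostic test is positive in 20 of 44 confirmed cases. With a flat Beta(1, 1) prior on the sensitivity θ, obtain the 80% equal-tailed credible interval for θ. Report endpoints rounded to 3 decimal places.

Posterior: Beta(1+20, 1+24) = Beta(21, 25).
Equal-tailed 80% interval: the 0.1 and 0.9 quantiles of Beta(21, 25).
Posterior mean ≈ 0.457, SD ≈ 0.073; a Normal approximation gives roughly [0.363, 0.550].
Exact: F⁻¹(0.1) = 0.363; F⁻¹(0.9) = 0.551.

[0.363, 0.551]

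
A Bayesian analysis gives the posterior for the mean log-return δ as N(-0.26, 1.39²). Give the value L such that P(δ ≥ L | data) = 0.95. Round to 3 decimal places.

-2.546

Need L with P(δ ≥ L) = 0.95: L = -0.26 − z_{0.05}·1.39.
z = 1.645; L = -0.26 − 1.645 × 1.39 = -2.546.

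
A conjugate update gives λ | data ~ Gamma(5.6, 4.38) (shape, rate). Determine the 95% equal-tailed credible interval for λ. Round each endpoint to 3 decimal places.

Posterior: Gamma(shape 5.6, rate 4.38).
Equal-tailed 95% interval: Gamma(5.6, 4.38) quantiles at 0.025 and 0.975.
Posterior mean ≈ 1.279, SD ≈ 0.540; a Normal approximation gives roughly [0.220, 2.337].
Exact: lower = 0.449; upper = 2.535.

[0.449, 2.535]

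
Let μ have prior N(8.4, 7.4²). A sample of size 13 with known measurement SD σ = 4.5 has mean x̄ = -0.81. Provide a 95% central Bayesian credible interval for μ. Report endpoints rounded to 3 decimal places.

Posterior precision = 1/7.4² + 13/4.5² = 0.0183 + 0.6420 = 0.6602, so posterior SD = 1.2307.
Posterior mean = (8.4/7.4² + 13·-0.81/4.5²) / 0.6602 = -0.5553.
Interval: -0.5553 ± 1.960 × 1.2307 → [-2.967, 1.857].

[-2.967, 1.857]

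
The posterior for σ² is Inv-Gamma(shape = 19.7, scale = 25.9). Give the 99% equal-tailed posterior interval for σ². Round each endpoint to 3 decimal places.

[0.785, 2.554]

Inverse-Gamma(19.7, 25.9) quantiles: F⁻¹(0.005) and F⁻¹(0.995).
Equivalently, 1/σ² ~ Gamma(19.7, rate = 25.9); invert its 0.995 and 0.005 quantiles.
Posterior mean ≈ 1.385, SD ≈ 0.329; a Normal approximation gives roughly [0.537, 2.233].
Exact: lower = 0.785; upper = 2.554.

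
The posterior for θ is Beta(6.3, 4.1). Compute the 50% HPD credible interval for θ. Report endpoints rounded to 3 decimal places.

[0.524, 0.730]

The posterior is unimodal and skewed, so the HPD interval has equal density at both endpoints and is the shortest 50% interval.
Solving f(0.524) = f(0.730) with F(0.730) − F(0.524) = 0.50 gives [0.524, 0.730].
For comparison, the equal-tailed interval is [0.506, 0.712]; the HPD is narrower and shifted toward the mode.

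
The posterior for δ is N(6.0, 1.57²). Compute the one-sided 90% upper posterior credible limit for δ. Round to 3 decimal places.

8.012

Need U with P(δ ≤ U) = 0.90: U = 6.0 + z_{0.1}·1.57.
z = 1.282; U = 6.0 + 1.282 × 1.57 = 8.012.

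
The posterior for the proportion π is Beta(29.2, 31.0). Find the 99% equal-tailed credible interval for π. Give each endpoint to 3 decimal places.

[0.324, 0.648]

Posterior: Beta(29.2, 31.0).
Equal-tailed 99% interval: the 0.005 and 0.995 quantiles of Beta(29.2, 31.0).
Posterior mean ≈ 0.485, SD ≈ 0.064; a Normal approximation gives roughly [0.320, 0.650].
Exact: F⁻¹(0.005) = 0.324; F⁻¹(0.995) = 0.648.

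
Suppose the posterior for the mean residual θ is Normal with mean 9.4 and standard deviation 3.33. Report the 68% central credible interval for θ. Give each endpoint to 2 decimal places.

[6.09, 12.71]

The posterior is symmetric, so the 68% equal-tailed interval is θ = 9.4 ± z·3.33 with z = 0.994.
Half-width: 0.994 × 3.33 = 3.31.
9.4 − 3.31 = 6.09; 9.4 + 3.31 = 12.71.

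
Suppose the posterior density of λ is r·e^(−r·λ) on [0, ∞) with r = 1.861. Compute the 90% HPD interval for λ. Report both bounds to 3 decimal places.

[0.000, 1.237]

The exponential density is strictly decreasing on [0, ∞), so the HPD interval is anchored at 0: [0, q] with P(λ ≤ q) = 0.90.
q = −ln(1 − 0.90) / 1.861 = 2.3026 / 1.861 = 1.237.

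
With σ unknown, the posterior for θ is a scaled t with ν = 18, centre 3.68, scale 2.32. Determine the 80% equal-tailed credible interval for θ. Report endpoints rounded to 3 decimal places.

The t_18 distribution is symmetric; the 80% interval is 3.68 ± t·2.32 with t_{0.9,18} = 1.330.
Half-width: 1.330 × 2.32 = 3.087.
3.68 − 3.087 = 0.593; 3.68 + 3.087 = 6.767.

[0.593, 6.767]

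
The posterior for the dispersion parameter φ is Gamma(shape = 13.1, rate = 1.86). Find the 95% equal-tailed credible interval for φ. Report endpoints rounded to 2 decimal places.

Posterior: Gamma(shape 13.1, rate 1.86).
Equal-tailed 95% interval: Gamma(13.1, 1.86) quantiles at 0.025 and 0.975.
Posterior mean ≈ 7.04, SD ≈ 1.95; a Normal approximation gives roughly [3.23, 10.86].
Exact: lower = 3.76; upper = 11.34.

[3.76, 11.34]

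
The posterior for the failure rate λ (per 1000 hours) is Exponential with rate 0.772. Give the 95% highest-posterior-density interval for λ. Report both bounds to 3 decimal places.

[0.000, 3.880]

The exponential density is strictly decreasing on [0, ∞), so the HPD interval is anchored at 0: [0, q] with P(λ ≤ q) = 0.95.
q = −ln(1 − 0.95) / 0.772 = 2.9957 / 0.772 = 3.880.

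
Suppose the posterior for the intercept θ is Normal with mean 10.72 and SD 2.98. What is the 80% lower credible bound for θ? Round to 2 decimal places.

8.21

Need L with P(θ ≥ L) = 0.80: L = 10.72 − z_{0.2}·2.98.
z = 0.842; L = 10.72 − 0.842 × 2.98 = 8.21.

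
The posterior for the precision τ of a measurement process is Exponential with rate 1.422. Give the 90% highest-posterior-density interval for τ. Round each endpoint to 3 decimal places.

[0.000, 1.619]

The exponential density is strictly decreasing on [0, ∞), so the HPD interval is anchored at 0: [0, q] with P(τ ≤ q) = 0.90.
q = −ln(1 − 0.90) / 1.422 = 2.3026 / 1.422 = 1.619.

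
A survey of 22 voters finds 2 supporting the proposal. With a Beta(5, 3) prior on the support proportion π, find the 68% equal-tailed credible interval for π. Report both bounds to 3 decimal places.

Posterior: Beta(5+2, 3+20) = Beta(7, 23).
Equal-tailed 68% interval: the 0.16 and 0.84 quantiles of Beta(7, 23).
Posterior mean ≈ 0.233, SD ≈ 0.076; a Normal approximation gives roughly [0.158, 0.309].
Exact: F⁻¹(0.16) = 0.157; F⁻¹(0.84) = 0.309.

[0.157, 0.309]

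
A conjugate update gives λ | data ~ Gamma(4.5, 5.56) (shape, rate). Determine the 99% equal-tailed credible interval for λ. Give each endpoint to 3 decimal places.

[0.156, 2.121]

Posterior: Gamma(shape 4.5, rate 5.56).
Equal-tailed 99% interval: Gamma(4.5, 5.56) quantiles at 0.005 and 0.995.
Posterior mean ≈ 0.809, SD ≈ 0.382; a Normal approximation gives roughly [-0.173, 1.792].
Exact: lower = 0.156; upper = 2.121.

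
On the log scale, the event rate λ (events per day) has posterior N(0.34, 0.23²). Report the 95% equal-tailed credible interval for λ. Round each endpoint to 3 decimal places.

On the log scale the 95% interval is 0.34 ± 1.960 × 0.23 = [-0.1108, 0.7908].
Exponentiate: [e^-0.1108, e^0.7908] = [0.895, 2.205].

[0.895, 2.205]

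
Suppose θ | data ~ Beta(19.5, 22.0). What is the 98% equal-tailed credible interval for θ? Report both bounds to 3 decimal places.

[0.297, 0.647]

Posterior: Beta(19.5, 22.0).
Equal-tailed 98% interval: the 0.01 and 0.99 quantiles of Beta(19.5, 22.0).
Posterior mean ≈ 0.470, SD ≈ 0.077; a Normal approximation gives roughly [0.292, 0.648].
Exact: F⁻¹(0.01) = 0.297; F⁻¹(0.99) = 0.647.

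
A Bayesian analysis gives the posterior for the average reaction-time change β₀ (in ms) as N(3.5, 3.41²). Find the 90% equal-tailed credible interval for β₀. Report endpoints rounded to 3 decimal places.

The posterior is symmetric, so the 90% equal-tailed interval is β₀ = 3.5 ± z·3.41 with z = 1.645.
Half-width: 1.645 × 3.41 = 5.609.
3.5 − 5.609 = -2.109; 3.5 + 5.609 = 9.109.

[-2.109, 9.109]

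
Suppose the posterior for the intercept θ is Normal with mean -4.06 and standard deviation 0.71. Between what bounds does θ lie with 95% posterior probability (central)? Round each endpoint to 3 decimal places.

[-5.452, -2.668]

The posterior is symmetric, so the 95% equal-tailed interval is θ = -4.06 ± z·0.71 with z = 1.960.
Half-width: 1.960 × 0.71 = 1.392.
-4.06 − 1.392 = -5.452; -4.06 + 1.392 = -2.668.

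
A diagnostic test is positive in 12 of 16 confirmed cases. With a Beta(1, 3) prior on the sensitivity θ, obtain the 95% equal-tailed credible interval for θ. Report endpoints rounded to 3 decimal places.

Posterior: Beta(1+12, 3+4) = Beta(13, 7).
Equal-tailed 95% interval: the 0.025 and 0.975 quantiles of Beta(13, 7).
Posterior mean ≈ 0.650, SD ≈ 0.104; a Normal approximation gives roughly [0.446, 0.854].
Exact: F⁻¹(0.025) = 0.434; F⁻¹(0.975) = 0.837.

[0.434, 0.837]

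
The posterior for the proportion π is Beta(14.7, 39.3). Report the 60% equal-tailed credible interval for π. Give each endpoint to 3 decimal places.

[0.221, 0.322]

Posterior: Beta(14.7, 39.3).
Equal-tailed 60% interval: the 0.2 and 0.8 quantiles of Beta(14.7, 39.3).
Posterior mean ≈ 0.272, SD ≈ 0.060; a Normal approximation gives roughly [0.222, 0.323].
Exact: F⁻¹(0.2) = 0.221; F⁻¹(0.8) = 0.322.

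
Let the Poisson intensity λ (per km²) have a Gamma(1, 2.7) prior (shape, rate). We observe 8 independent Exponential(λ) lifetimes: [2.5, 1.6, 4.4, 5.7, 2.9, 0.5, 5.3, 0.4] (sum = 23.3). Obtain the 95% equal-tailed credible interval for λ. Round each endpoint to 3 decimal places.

Posterior: Gamma(1+8, 2.7+23.3) = Gamma(9, 26.0) (shape, rate).
Equal-tailed 95% interval: Gamma(9, 26.0) quantiles at 0.025 and 0.975.
Posterior mean ≈ 0.346, SD ≈ 0.115; a Normal approximation gives roughly [0.120, 0.572].
Exact: lower = 0.158; upper = 0.606.

[0.158, 0.606]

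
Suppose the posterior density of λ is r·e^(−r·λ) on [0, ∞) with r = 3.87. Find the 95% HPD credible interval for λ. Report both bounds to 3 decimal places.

[0.000, 0.774]

The exponential density is strictly decreasing on [0, ∞), so the HPD interval is anchored at 0: [0, q] with P(λ ≤ q) = 0.95.
q = −ln(1 − 0.95) / 3.87 = 2.9957 / 3.87 = 0.774.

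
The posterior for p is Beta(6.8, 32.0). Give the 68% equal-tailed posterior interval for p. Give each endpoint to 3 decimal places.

Posterior: Beta(6.8, 32.0).
Equal-tailed 68% interval: the 0.16 and 0.84 quantiles of Beta(6.8, 32.0).
Posterior mean ≈ 0.175, SD ≈ 0.060; a Normal approximation gives roughly [0.115, 0.235].
Exact: F⁻¹(0.16) = 0.115; F⁻¹(0.84) = 0.235.

[0.115, 0.235]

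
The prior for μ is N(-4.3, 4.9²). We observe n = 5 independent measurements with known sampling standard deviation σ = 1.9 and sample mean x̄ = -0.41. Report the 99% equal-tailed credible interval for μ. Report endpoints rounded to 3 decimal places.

[-2.680, 1.633]

Posterior precision = 1/4.9² + 5/1.9² = 0.0416 + 1.3850 = 1.4267, so posterior SD = 0.8372.
Posterior mean = (-4.3/4.9² + 5·-0.41/1.9²) / 1.4267 = -0.5236.
Interval: -0.5236 ± 2.576 × 0.8372 → [-2.680, 1.633].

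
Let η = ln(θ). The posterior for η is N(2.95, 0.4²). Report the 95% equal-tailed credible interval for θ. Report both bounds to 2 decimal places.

On the log scale the 95% interval is 2.95 ± 1.960 × 0.4 = [2.1660, 3.7340].
Exponentiate: [e^2.1660, e^3.7340] = [8.72, 41.85].

[8.72, 41.85]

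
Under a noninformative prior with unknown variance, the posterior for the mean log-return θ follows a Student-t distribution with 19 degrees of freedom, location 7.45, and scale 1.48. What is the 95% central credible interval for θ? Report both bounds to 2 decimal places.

The t_19 distribution is symmetric; the 95% interval is 7.45 ± t·1.48 with t_{0.975,19} = 2.093.
Half-width: 2.093 × 1.48 = 3.10.
7.45 − 3.10 = 4.35; 7.45 + 3.10 = 10.55.

[4.35, 10.55]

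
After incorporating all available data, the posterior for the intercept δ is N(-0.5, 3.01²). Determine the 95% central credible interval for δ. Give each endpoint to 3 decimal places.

The posterior is symmetric, so the 95% equal-tailed interval is δ = -0.5 ± z·3.01 with z = 1.960.
Half-width: 1.960 × 3.01 = 5.899.
-0.5 − 5.899 = -6.399; -0.5 + 5.899 = 5.399.

[-6.399, 5.399]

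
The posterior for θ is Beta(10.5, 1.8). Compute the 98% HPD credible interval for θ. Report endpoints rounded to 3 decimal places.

The posterior is unimodal and skewed, so the HPD interval has equal density at both endpoints and is the shortest 98% interval.
Solving f(0.604) = f(0.999) with F(0.999) − F(0.604) = 0.98 gives [0.604, 0.999].
For comparison, the equal-tailed interval is [0.562, 0.990]; the HPD is narrower and shifted toward the mode.

[0.604, 0.999]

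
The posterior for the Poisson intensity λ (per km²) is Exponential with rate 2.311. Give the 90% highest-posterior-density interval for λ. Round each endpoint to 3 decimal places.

The exponential density is strictly decreasing on [0, ∞), so the HPD interval is anchored at 0: [0, q] with P(λ ≤ q) = 0.90.
q = −ln(1 − 0.90) / 2.311 = 2.3026 / 2.311 = 0.996.

[0.000, 0.996]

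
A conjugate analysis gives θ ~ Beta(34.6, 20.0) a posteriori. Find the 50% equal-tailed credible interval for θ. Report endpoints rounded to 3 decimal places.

[0.591, 0.679]

Posterior: Beta(34.6, 20.0).
Equal-tailed 50% interval: the 0.25 and 0.75 quantiles of Beta(34.6, 20.0).
Posterior mean ≈ 0.634, SD ≈ 0.065; a Normal approximation gives roughly [0.590, 0.677].
Exact: F⁻¹(0.25) = 0.591; F⁻¹(0.75) = 0.679.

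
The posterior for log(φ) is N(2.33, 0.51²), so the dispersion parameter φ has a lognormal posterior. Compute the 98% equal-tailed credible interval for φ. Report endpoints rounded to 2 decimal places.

On the log scale the 98% interval is 2.33 ± 2.326 × 0.51 = [1.1436, 3.5164].
Exponentiate: [e^1.1436, e^3.5164] = [3.14, 33.66].

[3.14, 33.66]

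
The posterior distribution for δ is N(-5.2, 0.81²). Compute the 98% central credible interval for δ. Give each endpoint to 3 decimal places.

The posterior is symmetric, so the 98% equal-tailed interval is δ = -5.2 ± z·0.81 with z = 2.326.
Half-width: 2.326 × 0.81 = 1.884.
-5.2 − 1.884 = -7.084; -5.2 + 1.884 = -3.316.

[-7.084, -3.316]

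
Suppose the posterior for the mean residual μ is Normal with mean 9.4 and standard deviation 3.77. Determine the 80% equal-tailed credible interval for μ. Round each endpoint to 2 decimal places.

[4.57, 14.23]

The posterior is symmetric, so the 80% equal-tailed interval is μ = 9.4 ± z·3.77 with z = 1.282.
Half-width: 1.282 × 3.77 = 4.83.
9.4 − 4.83 = 4.57; 9.4 + 4.83 = 14.23.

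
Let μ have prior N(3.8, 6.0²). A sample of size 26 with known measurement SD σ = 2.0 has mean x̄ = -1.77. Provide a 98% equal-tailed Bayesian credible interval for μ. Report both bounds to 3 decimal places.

Posterior precision = 1/6.0² + 26/2.0² = 0.0278 + 6.5000 = 6.5278, so posterior SD = 0.3914.
Posterior mean = (3.8/6.0² + 26·-1.77/2.0²) / 6.5278 = -1.7463.
Interval: -1.7463 ± 2.326 × 0.3914 → [-2.657, -0.836].

[-2.657, -0.836]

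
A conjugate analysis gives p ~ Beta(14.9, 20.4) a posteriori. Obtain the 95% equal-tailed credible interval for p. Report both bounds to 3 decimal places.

[0.267, 0.586]

Posterior: Beta(14.9, 20.4).
Equal-tailed 95% interval: the 0.025 and 0.975 quantiles of Beta(14.9, 20.4).
Posterior mean ≈ 0.422, SD ≈ 0.082; a Normal approximation gives roughly [0.261, 0.583].
Exact: F⁻¹(0.025) = 0.267; F⁻¹(0.975) = 0.586.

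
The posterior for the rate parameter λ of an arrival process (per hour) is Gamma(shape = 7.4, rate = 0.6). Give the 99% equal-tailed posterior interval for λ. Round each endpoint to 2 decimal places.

[3.75, 27.09]

Posterior: Gamma(shape 7.4, rate 0.6).
Equal-tailed 99% interval: Gamma(7.4, 0.6) quantiles at 0.005 and 0.995.
Posterior mean ≈ 12.33, SD ≈ 4.53; a Normal approximation gives roughly [0.65, 24.01].
Exact: lower = 3.75; upper = 27.09.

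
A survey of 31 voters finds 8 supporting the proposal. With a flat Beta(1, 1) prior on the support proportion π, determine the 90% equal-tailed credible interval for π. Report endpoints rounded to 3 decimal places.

[0.155, 0.406]

Posterior: Beta(1+8, 1+23) = Beta(9, 24).
Equal-tailed 90% interval: the 0.05 and 0.95 quantiles of Beta(9, 24).
Posterior mean ≈ 0.273, SD ≈ 0.076; a Normal approximation gives roughly [0.147, 0.398].
Exact: F⁻¹(0.05) = 0.155; F⁻¹(0.95) = 0.406.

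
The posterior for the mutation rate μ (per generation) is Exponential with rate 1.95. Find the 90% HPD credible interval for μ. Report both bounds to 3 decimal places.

[0.000, 1.181]

The exponential density is strictly decreasing on [0, ∞), so the HPD interval is anchored at 0: [0, q] with P(μ ≤ q) = 0.90.
q = −ln(1 − 0.90) / 1.95 = 2.3026 / 1.95 = 1.181.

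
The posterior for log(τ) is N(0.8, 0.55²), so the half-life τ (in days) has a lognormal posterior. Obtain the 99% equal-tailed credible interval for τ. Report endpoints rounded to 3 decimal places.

[0.540, 9.177]

On the log scale the 99% interval is 0.8 ± 2.576 × 0.55 = [-0.6167, 2.2167].
Exponentiate: [e^-0.6167, e^2.2167] = [0.540, 9.177].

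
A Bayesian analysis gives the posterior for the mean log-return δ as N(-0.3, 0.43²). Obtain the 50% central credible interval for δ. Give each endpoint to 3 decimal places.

The posterior is symmetric, so the 50% equal-tailed interval is δ = -0.3 ± z·0.43 with z = 0.674.
Half-width: 0.674 × 0.43 = 0.290.
-0.3 − 0.290 = -0.590; -0.3 + 0.290 = -0.010.

[-0.590, -0.010]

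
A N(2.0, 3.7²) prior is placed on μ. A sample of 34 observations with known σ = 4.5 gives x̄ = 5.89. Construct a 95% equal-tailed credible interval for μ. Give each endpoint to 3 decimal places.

[4.247, 7.209]

Posterior precision = 1/3.7² + 34/4.5² = 0.0730 + 1.6790 = 1.7521, so posterior SD = 0.7555.
Posterior mean = (2.0/3.7² + 34·5.89/4.5²) / 1.7521 = 5.7278.
Interval: 5.7278 ± 1.960 × 0.7555 → [4.247, 7.209].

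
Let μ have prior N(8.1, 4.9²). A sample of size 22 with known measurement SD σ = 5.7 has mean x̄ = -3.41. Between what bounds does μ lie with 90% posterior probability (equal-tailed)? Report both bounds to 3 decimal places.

[-4.683, -0.803]

Posterior precision = 1/4.9² + 22/5.7² = 0.0416 + 0.6771 = 0.7188, so posterior SD = 1.1795.
Posterior mean = (8.1/4.9² + 22·-3.41/5.7²) / 0.7188 = -2.7431.
Interval: -2.7431 ± 1.645 × 1.1795 → [-4.683, -0.803].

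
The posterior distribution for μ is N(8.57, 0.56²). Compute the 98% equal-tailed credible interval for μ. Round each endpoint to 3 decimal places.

The posterior is symmetric, so the 98% equal-tailed interval is μ = 8.57 ± z·0.56 with z = 2.326.
Half-width: 2.326 × 0.56 = 1.303.
8.57 − 1.303 = 7.267; 8.57 + 1.303 = 9.873.

[7.267, 9.873]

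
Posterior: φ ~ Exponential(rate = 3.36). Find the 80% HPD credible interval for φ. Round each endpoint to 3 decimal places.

The exponential density is strictly decreasing on [0, ∞), so the HPD interval is anchored at 0: [0, q] with P(φ ≤ q) = 0.80.
q = −ln(1 − 0.80) / 3.36 = 1.6094 / 3.36 = 0.479.

[0.000, 0.479]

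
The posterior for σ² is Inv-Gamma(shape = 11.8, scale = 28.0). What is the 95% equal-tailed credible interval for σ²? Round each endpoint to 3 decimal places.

[1.441, 4.622]

Inverse-Gamma(11.8, 28.0) quantiles: F⁻¹(0.025) and F⁻¹(0.975).
Equivalently, 1/σ² ~ Gamma(11.8, rate = 28.0); invert its 0.975 and 0.025 quantiles.
Posterior mean ≈ 2.593, SD ≈ 0.828; a Normal approximation gives roughly [0.969, 4.216].
Exact: lower = 1.441; upper = 4.622.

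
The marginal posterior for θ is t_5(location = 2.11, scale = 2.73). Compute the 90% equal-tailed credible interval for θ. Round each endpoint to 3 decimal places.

[-3.391, 7.611]

The t_5 distribution is symmetric; the 90% interval is 2.11 ± t·2.73 with t_{0.95,5} = 2.015.
Half-width: 2.015 × 2.73 = 5.501.
2.11 − 5.501 = -3.391; 2.11 + 5.501 = 7.611.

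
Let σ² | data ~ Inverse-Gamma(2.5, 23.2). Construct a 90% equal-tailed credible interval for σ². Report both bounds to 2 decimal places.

[4.19, 40.51]

Inverse-Gamma(2.5, 23.2) quantiles: F⁻¹(0.05) and F⁻¹(0.95).
Equivalently, 1/σ² ~ Gamma(2.5, rate = 23.2); invert its 0.95 and 0.05 quantiles.
Posterior mean ≈ 15.47, SD ≈ 21.87; a Normal approximation gives roughly [-20.51, 51.44].
Exact: lower = 4.19; upper = 40.51.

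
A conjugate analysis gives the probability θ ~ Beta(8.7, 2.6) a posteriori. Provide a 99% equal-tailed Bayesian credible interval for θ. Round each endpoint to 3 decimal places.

Posterior: Beta(8.7, 2.6).
Equal-tailed 99% interval: the 0.005 and 0.995 quantiles of Beta(8.7, 2.6).
Posterior mean ≈ 0.770, SD ≈ 0.120; a Normal approximation gives roughly [0.461, 1.079].
Exact: F⁻¹(0.005) = 0.403; F⁻¹(0.995) = 0.976.

[0.403, 0.976]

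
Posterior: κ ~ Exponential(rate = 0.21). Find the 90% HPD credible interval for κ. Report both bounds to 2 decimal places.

[0.00, 10.96]

The exponential density is strictly decreasing on [0, ∞), so the HPD interval is anchored at 0: [0, q] with P(κ ≤ q) = 0.90.
q = −ln(1 − 0.90) / 0.21 = 2.3026 / 0.21 = 10.96.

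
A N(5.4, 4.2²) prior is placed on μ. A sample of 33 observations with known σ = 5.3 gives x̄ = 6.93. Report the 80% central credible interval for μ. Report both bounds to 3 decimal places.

[5.705, 8.014]

Posterior precision = 1/4.2² + 33/5.3² = 0.0567 + 1.1748 = 1.2315, so posterior SD = 0.9011.
Posterior mean = (5.4/4.2² + 33·6.93/5.3²) / 1.2315 = 6.8596.
Interval: 6.8596 ± 1.282 × 0.9011 → [5.705, 8.014].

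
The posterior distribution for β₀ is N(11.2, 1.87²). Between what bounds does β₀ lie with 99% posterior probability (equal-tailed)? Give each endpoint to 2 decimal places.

The posterior is symmetric, so the 99% equal-tailed interval is β₀ = 11.2 ± z·1.87 with z = 2.576.
Half-width: 2.576 × 1.87 = 4.82.
11.2 − 4.82 = 6.38; 11.2 + 4.82 = 16.02.

[6.38, 16.02]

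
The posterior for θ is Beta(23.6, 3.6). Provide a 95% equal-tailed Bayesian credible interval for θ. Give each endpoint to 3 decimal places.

[0.720, 0.965]

Posterior: Beta(23.6, 3.6).
Equal-tailed 95% interval: the 0.025 and 0.975 quantiles of Beta(23.6, 3.6).
Posterior mean ≈ 0.868, SD ≈ 0.064; a Normal approximation gives roughly [0.743, 0.993].
Exact: F⁻¹(0.025) = 0.720; F⁻¹(0.975) = 0.965.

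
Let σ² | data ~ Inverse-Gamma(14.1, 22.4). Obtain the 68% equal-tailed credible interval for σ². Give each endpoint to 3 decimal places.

Inverse-Gamma(14.1, 22.4) quantiles: F⁻¹(0.16) and F⁻¹(0.84).
Equivalently, 1/σ² ~ Gamma(14.1, rate = 22.4); invert its 0.84 and 0.16 quantiles.
Posterior mean ≈ 1.710, SD ≈ 0.492; a Normal approximation gives roughly [1.221, 2.199].
Exact: lower = 1.259; upper = 2.152.

[1.259, 2.152]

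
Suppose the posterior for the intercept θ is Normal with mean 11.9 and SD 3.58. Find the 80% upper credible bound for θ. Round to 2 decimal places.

14.91

Need U with P(θ ≤ U) = 0.80: U = 11.9 + z_{0.2}·3.58.
z = 0.842; U = 11.9 + 0.842 × 3.58 = 14.91.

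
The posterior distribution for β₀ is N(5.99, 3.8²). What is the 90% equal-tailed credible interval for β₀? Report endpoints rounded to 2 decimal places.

[-0.26, 12.24]

The posterior is symmetric, so the 90% equal-tailed interval is β₀ = 5.99 ± z·3.8 with z = 1.645.
Half-width: 1.645 × 3.8 = 6.25.
5.99 − 6.25 = -0.26; 5.99 + 6.25 = 12.24.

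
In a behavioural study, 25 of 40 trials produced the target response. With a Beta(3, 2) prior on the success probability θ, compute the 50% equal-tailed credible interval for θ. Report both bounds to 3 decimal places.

Posterior: Beta(3+25, 2+15) = Beta(28, 17).
Equal-tailed 50% interval: the 0.25 and 0.75 quantiles of Beta(28, 17).
Posterior mean ≈ 0.622, SD ≈ 0.071; a Normal approximation gives roughly [0.574, 0.670].
Exact: F⁻¹(0.25) = 0.574; F⁻¹(0.75) = 0.672.

[0.574, 0.672]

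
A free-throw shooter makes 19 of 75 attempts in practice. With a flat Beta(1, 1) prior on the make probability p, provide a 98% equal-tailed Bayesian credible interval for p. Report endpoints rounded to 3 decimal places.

Posterior: Beta(1+19, 1+56) = Beta(20, 57).
Equal-tailed 98% interval: the 0.01 and 0.99 quantiles of Beta(20, 57).
Posterior mean ≈ 0.260, SD ≈ 0.050; a Normal approximation gives roughly [0.144, 0.375].
Exact: F⁻¹(0.01) = 0.154; F⁻¹(0.99) = 0.383.

[0.154, 0.383]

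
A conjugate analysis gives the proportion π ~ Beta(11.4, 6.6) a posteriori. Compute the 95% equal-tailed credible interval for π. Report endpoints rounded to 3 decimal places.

[0.406, 0.833]

Posterior: Beta(11.4, 6.6).
Equal-tailed 95% interval: the 0.025 and 0.975 quantiles of Beta(11.4, 6.6).
Posterior mean ≈ 0.633, SD ≈ 0.111; a Normal approximation gives roughly [0.417, 0.850].
Exact: F⁻¹(0.025) = 0.406; F⁻¹(0.975) = 0.833.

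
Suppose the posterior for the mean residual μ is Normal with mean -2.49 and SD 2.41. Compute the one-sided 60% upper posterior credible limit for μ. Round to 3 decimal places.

Need U with P(μ ≤ U) = 0.60: U = -2.49 + z_{0.4}·2.41.
z = 0.253; U = -2.49 + 0.253 × 2.41 = -1.879.

-1.879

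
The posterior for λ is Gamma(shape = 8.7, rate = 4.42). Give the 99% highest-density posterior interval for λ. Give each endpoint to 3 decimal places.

The posterior is unimodal and skewed, so the HPD interval has equal density at both endpoints and is the shortest 99% interval.
Solving f(0.574) = f(3.923) with F(3.923) − F(0.574) = 0.99 gives [0.574, 3.923].
For comparison, the equal-tailed interval is [0.670, 4.106]; the HPD is narrower and shifted toward the mode.

[0.574, 3.923]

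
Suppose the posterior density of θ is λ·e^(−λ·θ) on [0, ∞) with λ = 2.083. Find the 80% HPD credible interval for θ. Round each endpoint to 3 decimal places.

The exponential density is strictly decreasing on [0, ∞), so the HPD interval is anchored at 0: [0, q] with P(θ ≤ q) = 0.80.
q = −ln(1 − 0.80) / 2.083 = 1.6094 / 2.083 = 0.773.

[0.000, 0.773]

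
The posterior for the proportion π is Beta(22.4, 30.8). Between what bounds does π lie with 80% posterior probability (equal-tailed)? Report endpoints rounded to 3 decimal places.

Posterior: Beta(22.4, 30.8).
Equal-tailed 80% interval: the 0.1 and 0.9 quantiles of Beta(22.4, 30.8).
Posterior mean ≈ 0.421, SD ≈ 0.067; a Normal approximation gives roughly [0.335, 0.507].
Exact: F⁻¹(0.1) = 0.335; F⁻¹(0.9) = 0.508.

[0.335, 0.508]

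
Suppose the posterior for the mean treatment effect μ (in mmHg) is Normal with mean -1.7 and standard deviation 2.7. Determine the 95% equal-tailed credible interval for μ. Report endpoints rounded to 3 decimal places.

[-6.992, 3.592]

The posterior is symmetric, so the 95% equal-tailed interval is μ = -1.7 ± z·2.7 with z = 1.960.
Half-width: 1.960 × 2.7 = 5.292.
-1.7 − 5.292 = -6.992; -1.7 + 5.292 = 3.592.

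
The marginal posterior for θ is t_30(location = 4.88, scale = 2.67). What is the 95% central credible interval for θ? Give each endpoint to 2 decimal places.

[-0.57, 10.33]

The t_30 distribution is symmetric; the 95% interval is 4.88 ± t·2.67 with t_{0.975,30} = 2.042.
Half-width: 2.042 × 2.67 = 5.45.
4.88 − 5.45 = -0.57; 4.88 + 5.45 = 10.33.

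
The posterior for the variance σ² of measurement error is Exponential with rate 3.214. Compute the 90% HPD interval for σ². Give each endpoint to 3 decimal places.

[0.000, 0.716]

The exponential density is strictly decreasing on [0, ∞), so the HPD interval is anchored at 0: [0, q] with P(σ² ≤ q) = 0.90.
q = −ln(1 − 0.90) / 3.214 = 2.3026 / 3.214 = 0.716.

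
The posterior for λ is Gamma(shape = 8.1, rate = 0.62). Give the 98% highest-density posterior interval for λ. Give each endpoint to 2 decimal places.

[4.07, 24.74]

The posterior is unimodal and skewed, so the HPD interval has equal density at both endpoints and is the shortest 98% interval.
Solving f(4.07) = f(24.74) with F(24.74) − F(4.07) = 0.98 gives [4.07, 24.74].
For comparison, the equal-tailed interval is [4.78, 26.03]; the HPD is narrower and shifted toward the mode.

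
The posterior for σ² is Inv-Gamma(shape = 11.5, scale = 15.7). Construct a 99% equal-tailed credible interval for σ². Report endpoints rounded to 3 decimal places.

Inverse-Gamma(11.5, 15.7) quantiles: F⁻¹(0.005) and F⁻¹(0.995).
Equivalently, 1/σ² ~ Gamma(11.5, rate = 15.7); invert its 0.995 and 0.005 quantiles.
Posterior mean ≈ 1.495, SD ≈ 0.485; a Normal approximation gives roughly [0.246, 2.745].
Exact: lower = 0.711; upper = 3.391.

[0.711, 3.391]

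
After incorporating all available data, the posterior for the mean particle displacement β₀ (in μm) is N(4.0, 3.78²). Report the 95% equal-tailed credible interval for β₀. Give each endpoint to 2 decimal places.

The posterior is symmetric, so the 95% equal-tailed interval is β₀ = 4.0 ± z·3.78 with z = 1.960.
Half-width: 1.960 × 3.78 = 7.41.
4.0 − 7.41 = -3.41; 4.0 + 7.41 = 11.41.

[-3.41, 11.41]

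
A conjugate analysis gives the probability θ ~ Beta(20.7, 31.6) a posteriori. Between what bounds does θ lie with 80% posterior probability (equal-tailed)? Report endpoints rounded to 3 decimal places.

Posterior: Beta(20.7, 31.6).
Equal-tailed 80% interval: the 0.1 and 0.9 quantiles of Beta(20.7, 31.6).
Posterior mean ≈ 0.396, SD ≈ 0.067; a Normal approximation gives roughly [0.310, 0.482].
Exact: F⁻¹(0.1) = 0.310; F⁻¹(0.9) = 0.483.

[0.310, 0.483]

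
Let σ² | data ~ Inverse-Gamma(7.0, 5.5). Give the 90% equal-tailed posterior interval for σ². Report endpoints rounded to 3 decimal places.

[0.464, 1.674]

Inverse-Gamma(7.0, 5.5) quantiles: F⁻¹(0.05) and F⁻¹(0.95).
Equivalently, 1/σ² ~ Gamma(7.0, rate = 5.5); invert its 0.95 and 0.05 quantiles.
Posterior mean ≈ 0.917, SD ≈ 0.410; a Normal approximation gives roughly [0.242, 1.591].
Exact: lower = 0.464; upper = 1.674.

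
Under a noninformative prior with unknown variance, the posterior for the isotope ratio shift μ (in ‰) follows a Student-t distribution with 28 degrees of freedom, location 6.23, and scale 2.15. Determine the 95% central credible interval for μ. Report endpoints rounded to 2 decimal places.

[1.83, 10.63]

The t_28 distribution is symmetric; the 95% interval is 6.23 ± t·2.15 with t_{0.975,28} = 2.048.
Half-width: 2.048 × 2.15 = 4.40.
6.23 − 4.40 = 1.83; 6.23 + 4.40 = 10.63.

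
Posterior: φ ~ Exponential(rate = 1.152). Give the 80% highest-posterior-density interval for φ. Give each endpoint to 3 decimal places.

The exponential density is strictly decreasing on [0, ∞), so the HPD interval is anchored at 0: [0, q] with P(φ ≤ q) = 0.80.
q = −ln(1 − 0.80) / 1.152 = 1.6094 / 1.152 = 1.397.

[0.000, 1.397]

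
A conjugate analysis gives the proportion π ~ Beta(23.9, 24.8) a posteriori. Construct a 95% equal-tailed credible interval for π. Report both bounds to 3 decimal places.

Posterior: Beta(23.9, 24.8).
Equal-tailed 95% interval: the 0.025 and 0.975 quantiles of Beta(23.9, 24.8).
Posterior mean ≈ 0.491, SD ≈ 0.071; a Normal approximation gives roughly [0.352, 0.630].
Exact: F⁻¹(0.025) = 0.353; F⁻¹(0.975) = 0.629.

[0.353, 0.629]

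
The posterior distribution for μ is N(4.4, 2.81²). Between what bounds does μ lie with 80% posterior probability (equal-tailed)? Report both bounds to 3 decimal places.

The posterior is symmetric, so the 80% equal-tailed interval is μ = 4.4 ± z·2.81 with z = 1.282.
Half-width: 1.282 × 2.81 = 3.601.
4.4 − 3.601 = 0.799; 4.4 + 3.601 = 8.001.

[0.799, 8.001]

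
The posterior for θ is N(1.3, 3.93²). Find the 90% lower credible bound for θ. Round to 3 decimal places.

Need L with P(θ ≥ L) = 0.90: L = 1.3 − z_{0.1}·3.93.
z = 1.282; L = 1.3 − 1.282 × 3.93 = -3.736.

-3.736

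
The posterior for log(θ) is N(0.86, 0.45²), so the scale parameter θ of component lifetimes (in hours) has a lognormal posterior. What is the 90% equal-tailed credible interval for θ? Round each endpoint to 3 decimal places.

On the log scale the 90% interval is 0.86 ± 1.645 × 0.45 = [0.1198, 1.6002].
Exponentiate: [e^0.1198, e^1.6002] = [1.127, 4.954].

[1.127, 4.954]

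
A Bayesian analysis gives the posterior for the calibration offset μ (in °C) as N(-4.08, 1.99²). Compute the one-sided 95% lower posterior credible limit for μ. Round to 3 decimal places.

Need L with P(μ ≥ L) = 0.95: L = -4.08 − z_{0.05}·1.99.
z = 1.645; L = -4.08 − 1.645 × 1.99 = -7.353.

-7.353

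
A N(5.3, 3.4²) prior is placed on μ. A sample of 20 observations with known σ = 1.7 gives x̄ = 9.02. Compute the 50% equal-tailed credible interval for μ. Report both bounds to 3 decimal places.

Posterior precision = 1/3.4² + 20/1.7² = 0.0865 + 6.9204 = 7.0069, so posterior SD = 0.3778.
Posterior mean = (5.3/3.4² + 20·9.02/1.7²) / 7.0069 = 8.9741.
Interval: 8.9741 ± 0.674 × 0.3778 → [8.719, 9.229].

[8.719, 9.229]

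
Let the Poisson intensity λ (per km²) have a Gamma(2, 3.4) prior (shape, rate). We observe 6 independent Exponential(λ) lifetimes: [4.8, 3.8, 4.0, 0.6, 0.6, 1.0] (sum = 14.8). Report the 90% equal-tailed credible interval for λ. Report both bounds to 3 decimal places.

Posterior: Gamma(2+6, 3.4+14.8) = Gamma(8, 18.2) (shape, rate).
Equal-tailed 90% interval: Gamma(8, 18.2) quantiles at 0.05 and 0.95.
Posterior mean ≈ 0.440, SD ≈ 0.155; a Normal approximation gives roughly [0.184, 0.695].
Exact: lower = 0.219; upper = 0.722.

[0.219, 0.722]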